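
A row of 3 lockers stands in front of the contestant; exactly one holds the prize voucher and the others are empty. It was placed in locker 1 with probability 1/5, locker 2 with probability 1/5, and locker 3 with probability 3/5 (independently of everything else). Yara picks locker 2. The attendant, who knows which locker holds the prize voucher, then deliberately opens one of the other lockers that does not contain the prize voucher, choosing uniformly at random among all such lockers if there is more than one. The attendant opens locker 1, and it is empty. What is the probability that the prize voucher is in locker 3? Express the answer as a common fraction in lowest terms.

6/7

Apply Bayes' rule, conditioning on where the prize voucher actually is.
If it is in locker 1 (prior 1/5): the attendant opened locker 1, so this case is ruled out; weight (1/5)·0 = 0.
If it is in locker 2 (prior 1/5): the attendant has 2 equally likely choices, so probability 1/2; weight (1/5)·(1/2) = 1/10.
If it is in locker 3 (prior 3/5): the attendant has no choice, probability 1; weight (3/5)·1 = 3/5.
The weights sum to 7/10.
So P(the prize voucher in locker 3 | the attendant opened locker 1) = (3/5) / (7/10) = 6/7.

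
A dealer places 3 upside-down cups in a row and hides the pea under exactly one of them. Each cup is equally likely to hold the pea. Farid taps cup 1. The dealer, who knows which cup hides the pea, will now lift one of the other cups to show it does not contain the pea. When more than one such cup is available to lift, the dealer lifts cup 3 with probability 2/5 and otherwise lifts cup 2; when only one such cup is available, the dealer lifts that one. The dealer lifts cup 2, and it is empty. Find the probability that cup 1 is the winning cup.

Apply Bayes' rule, conditioning on where the pea actually is.
If it is under cup 1 (prior 1/3): cup 3 is available but not opened, probability 3/5; weight (1/3)·(3/5) = 1/5.
If it is under cup 2 (prior 1/3): the dealer opened cup 2, so this case is ruled out; weight (1/3)·0 = 0.
If it is under cup 3 (prior 1/3): only cup 2 is available, probability 1; weight (1/3)·1 = 1/3.
The weights sum to 8/15.
So P(the pea under cup 1 | the dealer opened cup 2) = (1/5) / (8/15) = 3/8.

3/8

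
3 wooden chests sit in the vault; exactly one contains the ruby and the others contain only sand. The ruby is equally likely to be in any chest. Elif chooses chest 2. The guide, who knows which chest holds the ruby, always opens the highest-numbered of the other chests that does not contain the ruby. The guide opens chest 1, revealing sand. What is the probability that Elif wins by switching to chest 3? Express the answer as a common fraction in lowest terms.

1

Apply Bayes' rule, conditioning on where the ruby actually is.
If it is in chest 1 (prior 1/3): the guide opened chest 1, so this case is ruled out; weight (1/3)·0 = 0.
If it is in chest 2 (prior 1/3): the guide would have opened chest 3 instead, probability 0; weight (1/3)·0 = 0.
If it is in chest 3 (prior 1/3): chest 1 is the highest-numbered option available, probability 1; weight (1/3)·1 = 1/3.
The weights sum to 1/3.
So P(the ruby in chest 3 | the guide opened chest 1) = (1/3) / (1/3) = 1.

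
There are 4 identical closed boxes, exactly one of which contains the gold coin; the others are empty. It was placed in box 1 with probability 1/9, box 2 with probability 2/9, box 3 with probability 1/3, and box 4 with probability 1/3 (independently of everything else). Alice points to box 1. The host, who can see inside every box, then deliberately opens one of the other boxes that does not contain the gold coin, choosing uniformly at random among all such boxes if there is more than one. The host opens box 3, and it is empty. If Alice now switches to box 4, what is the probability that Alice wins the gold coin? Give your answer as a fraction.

9/17

Consider each possible location of the gold coin in turn.
If it is in box 1 (prior 1/9): the host has 3 equally likely choices, so probability 1/3; weight (1/9)·(1/3) = 1/27.
If it is in box 2 (prior 2/9): the host has 2 equally likely choices, so probability 1/2; weight (2/9)·(1/2) = 1/9.
If it is in box 3 (prior 1/3): the host opened box 3, so this case is ruled out; weight (1/3)·0 = 0.
If it is in box 4 (prior 1/3): the host has 2 equally likely choices, so probability 1/2; weight (1/3)·(1/2) = 1/6.
The weights sum to 17/54.
So P(the gold coin in box 4 | the host opened box 3) = (1/6) / (17/54) = 9/17.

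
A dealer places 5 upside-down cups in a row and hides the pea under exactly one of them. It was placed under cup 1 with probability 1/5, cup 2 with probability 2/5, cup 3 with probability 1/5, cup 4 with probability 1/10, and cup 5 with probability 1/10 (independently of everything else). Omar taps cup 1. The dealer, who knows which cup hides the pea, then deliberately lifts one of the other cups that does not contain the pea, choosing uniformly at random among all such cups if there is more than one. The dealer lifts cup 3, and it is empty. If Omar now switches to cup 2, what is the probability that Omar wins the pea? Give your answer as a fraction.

8/15

Apply Bayes' rule, conditioning on where the pea actually is.
If it is under cup 1 (prior 1/5): the dealer has 4 equally likely choices, so probability 1/4; weight (1/5)·(1/4) = 1/20.
If it is under cup 2 (prior 2/5): the dealer has 3 equally likely choices, so probability 1/3; weight (2/5)·(1/3) = 2/15.
If it is under cup 3 (prior 1/5): the dealer opened cup 3, so this case is ruled out; weight (1/5)·0 = 0.
If it is under either of cups 4 and 5 (prior 1/10 each): the dealer has 3 equally likely choices, so probability 1/3; weight (1/10)·(1/3) = 1/30 each.
The weights sum to 1/4.
So P(the pea under cup 2 | the dealer opened cup 3) = (2/15) / (1/4) = 8/15.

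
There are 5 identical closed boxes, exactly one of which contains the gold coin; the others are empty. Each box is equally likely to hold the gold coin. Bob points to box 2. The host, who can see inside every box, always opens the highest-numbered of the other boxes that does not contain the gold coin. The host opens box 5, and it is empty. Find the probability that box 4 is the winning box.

Apply Bayes' rule, conditioning on where the gold coin actually is.
If it is in any of boxes 1, 2, 3, and 4 (prior 1/5 each): box 5 is the highest-numbered option available, probability 1; weight (1/5)·1 = 1/5 each.
If it is in box 5 (prior 1/5): the host opened box 5, so this case is ruled out; weight (1/5)·0 = 0.
The weights sum to 4/5.
So P(the gold coin in box 4 | the host opened box 5) = (1/5) / (4/5) = 1/4.

1/4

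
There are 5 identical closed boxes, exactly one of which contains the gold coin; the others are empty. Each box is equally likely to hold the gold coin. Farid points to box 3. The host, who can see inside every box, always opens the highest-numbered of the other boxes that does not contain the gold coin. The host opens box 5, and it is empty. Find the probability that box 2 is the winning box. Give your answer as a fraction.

Consider each possible location of the gold coin in turn.
If it is in any of boxes 1, 2, 3, and 4 (prior 1/5 each): box 5 is the highest-numbered option available, probability 1; weight (1/5)·1 = 1/5 each.
If it is in box 5 (prior 1/5): the host opened box 5, so this case is ruled out; weight (1/5)·0 = 0.
The weights sum to 4/5.
So P(the gold coin in box 2 | the host opened box 5) = (1/5) / (4/5) = 1/4.

1/4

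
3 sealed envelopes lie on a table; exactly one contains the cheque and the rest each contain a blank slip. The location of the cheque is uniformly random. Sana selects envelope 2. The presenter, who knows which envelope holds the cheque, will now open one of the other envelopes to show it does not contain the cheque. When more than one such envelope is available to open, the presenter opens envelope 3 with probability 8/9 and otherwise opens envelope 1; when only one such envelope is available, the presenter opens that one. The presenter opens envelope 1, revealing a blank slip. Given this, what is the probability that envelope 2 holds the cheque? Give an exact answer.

Consider each possible location of the cheque in turn.
If it is in envelope 1 (prior 1/3): the presenter opened envelope 1, so this case is ruled out; weight (1/3)·0 = 0.
If it is in envelope 2 (prior 1/3): envelope 3 is available but not opened, probability 1/9; weight (1/3)·(1/9) = 1/27.
If it is in envelope 3 (prior 1/3): only envelope 1 is available, probability 1; weight (1/3)·1 = 1/3.
The weights sum to 10/27.
So P(the cheque in envelope 2 | the presenter opened envelope 1) = (1/27) / (10/27) = 1/10.

1/10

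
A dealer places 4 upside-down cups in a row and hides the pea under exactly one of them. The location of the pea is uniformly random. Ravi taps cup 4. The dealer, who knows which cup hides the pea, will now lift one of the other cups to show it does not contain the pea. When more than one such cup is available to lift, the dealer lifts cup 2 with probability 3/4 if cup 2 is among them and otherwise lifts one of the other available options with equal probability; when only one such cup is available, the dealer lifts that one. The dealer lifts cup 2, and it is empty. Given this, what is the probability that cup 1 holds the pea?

1/3

Apply Bayes' rule, conditioning on where the pea actually is.
If it is under any of cups 1, 3, and 4 (prior 1/4 each): cup 2 is available, opened with probability 3/4; weight (1/4)·(3/4) = 3/16 each.
If it is under cup 2 (prior 1/4): the dealer opened cup 2, so this case is ruled out; weight (1/4)·0 = 0.
The weights sum to 9/16.
So P(the pea under cup 1 | the dealer opened cup 2) = (3/16) / (9/16) = 1/3.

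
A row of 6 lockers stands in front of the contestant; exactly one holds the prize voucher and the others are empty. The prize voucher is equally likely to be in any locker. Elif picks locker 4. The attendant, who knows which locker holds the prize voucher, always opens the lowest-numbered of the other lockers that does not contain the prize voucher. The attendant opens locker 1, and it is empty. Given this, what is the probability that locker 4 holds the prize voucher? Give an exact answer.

1/5

Consider each possible location of the prize voucher in turn.
If it is in locker 1 (prior 1/6): the attendant opened locker 1, so this case is ruled out; weight (1/6)·0 = 0.
If it is in any of lockers 2, 3, 4, 5, and 6 (prior 1/6 each): locker 1 is the lowest-numbered option available, probability 1; weight (1/6)·1 = 1/6 each.
The weights sum to 5/6.
So P(the prize voucher in locker 4 | the attendant opened locker 1) = (1/6) / (5/6) = 1/5.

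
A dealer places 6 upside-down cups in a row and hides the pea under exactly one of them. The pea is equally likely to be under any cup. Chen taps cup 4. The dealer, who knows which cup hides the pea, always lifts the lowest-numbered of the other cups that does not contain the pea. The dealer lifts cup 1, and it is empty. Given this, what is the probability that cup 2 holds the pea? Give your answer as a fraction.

1/5

Condition on the true location of the pea.
If it is under cup 1 (prior 1/6): the dealer opened cup 1, so this case is ruled out; weight (1/6)·0 = 0.
If it is under any of cups 2, 3, 4, 5, and 6 (prior 1/6 each): cup 1 is the lowest-numbered option available, probability 1; weight (1/6)·1 = 1/6 each.
The weights sum to 5/6.
So P(the pea under cup 2 | the dealer opened cup 1) = (1/6) / (5/6) = 1/5.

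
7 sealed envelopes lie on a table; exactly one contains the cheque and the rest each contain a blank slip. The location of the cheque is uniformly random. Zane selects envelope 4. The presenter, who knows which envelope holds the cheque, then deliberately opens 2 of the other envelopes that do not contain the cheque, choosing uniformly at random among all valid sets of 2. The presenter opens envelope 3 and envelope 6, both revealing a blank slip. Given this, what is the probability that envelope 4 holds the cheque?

Apply Bayes' rule, conditioning on where the cheque actually is.
If it is in any of envelopes 1, 2, 5, and 7 (prior 1/7 each): the presenter has 10 equally likely choices, so probability 1/10; weight (1/7)·(1/10) = 1/70 each.
If it is in either of envelopes 3 and 6 (prior 1/7 each): that envelope was opened and seen not to hold the prize — ruled out; weight (1/7)·0 = 0 each.
If it is in envelope 4 (prior 1/7): the presenter has 15 equally likely choices, so probability 1/15; weight (1/7)·(1/15) = 1/105.
The weights sum to 1/15.
So P(the cheque in envelope 4 | the presenter opened envelope 3 and envelope 6) = (1/105) / (1/15) = 1/7.

1/7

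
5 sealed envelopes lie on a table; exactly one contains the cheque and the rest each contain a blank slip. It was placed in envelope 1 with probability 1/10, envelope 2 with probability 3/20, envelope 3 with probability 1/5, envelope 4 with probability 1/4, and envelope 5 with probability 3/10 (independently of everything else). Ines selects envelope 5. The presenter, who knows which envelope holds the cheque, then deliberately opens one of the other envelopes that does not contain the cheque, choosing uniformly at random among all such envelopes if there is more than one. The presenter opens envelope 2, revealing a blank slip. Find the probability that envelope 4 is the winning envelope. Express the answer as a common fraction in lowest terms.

10/31

Condition on the true location of the cheque.
If it is in envelope 1 (prior 1/10): the presenter has 3 equally likely choices, so probability 1/3; weight (1/10)·(1/3) = 1/30.
If it is in envelope 2 (prior 3/20): the presenter opened envelope 2, so this case is ruled out; weight (3/20)·0 = 0.
If it is in envelope 3 (prior 1/5): the presenter has 3 equally likely choices, so probability 1/3; weight (1/5)·(1/3) = 1/15.
If it is in envelope 4 (prior 1/4): the presenter has 3 equally likely choices, so probability 1/3; weight (1/4)·(1/3) = 1/12.
If it is in envelope 5 (prior 3/10): the presenter has 4 equally likely choices, so probability 1/4; weight (3/10)·(1/4) = 3/40.
The weights sum to 31/120.
So P(the cheque in envelope 4 | the presenter opened envelope 2) = (1/12) / (31/120) = 10/31.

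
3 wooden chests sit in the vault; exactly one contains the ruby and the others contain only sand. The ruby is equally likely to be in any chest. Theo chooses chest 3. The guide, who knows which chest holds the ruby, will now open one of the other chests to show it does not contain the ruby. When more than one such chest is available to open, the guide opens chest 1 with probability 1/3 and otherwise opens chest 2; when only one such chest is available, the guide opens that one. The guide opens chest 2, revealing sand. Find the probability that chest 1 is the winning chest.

3/5

Condition on the true location of the ruby.
If it is in chest 1 (prior 1/3): only chest 2 is available, probability 1; weight (1/3)·1 = 1/3.
If it is in chest 2 (prior 1/3): the guide opened chest 2, so this case is ruled out; weight (1/3)·0 = 0.
If it is in chest 3 (prior 1/3): chest 1 is available but not opened, probability 2/3; weight (1/3)·(2/3) = 2/9.
The weights sum to 5/9.
So P(the ruby in chest 1 | the guide opened chest 2) = (1/3) / (5/9) = 3/5.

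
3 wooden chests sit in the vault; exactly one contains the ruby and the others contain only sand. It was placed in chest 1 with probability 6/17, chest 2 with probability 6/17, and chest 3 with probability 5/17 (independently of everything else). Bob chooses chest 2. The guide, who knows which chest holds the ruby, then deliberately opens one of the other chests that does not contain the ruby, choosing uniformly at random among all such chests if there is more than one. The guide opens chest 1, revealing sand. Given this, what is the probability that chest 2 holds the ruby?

Apply Bayes' rule, conditioning on where the ruby actually is.
If it is in chest 1 (prior 6/17): the guide opened chest 1, so this case is ruled out; weight (6/17)·0 = 0.
If it is in chest 2 (prior 6/17): the guide has 2 equally likely choices, so probability 1/2; weight (6/17)·(1/2) = 3/17.
If it is in chest 3 (prior 5/17): the guide has no choice, probability 1; weight (5/17)·1 = 5/17.
The weights sum to 8/17.
So P(the ruby in chest 2 | the guide opened chest 1) = (3/17) / (8/17) = 3/8.

3/8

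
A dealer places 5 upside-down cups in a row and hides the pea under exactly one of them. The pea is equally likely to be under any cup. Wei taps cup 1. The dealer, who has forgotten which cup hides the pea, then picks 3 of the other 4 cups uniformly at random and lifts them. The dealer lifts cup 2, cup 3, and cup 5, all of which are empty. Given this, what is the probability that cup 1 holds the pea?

1/2

Apply Bayes' rule, conditioning on where the pea actually is.
If it is under either of cups 1 and 4 (prior 1/5 each): the dealer picks exactly this set with probability 1/4 regardless, and none is the prize; weight (1/5)·(1/4) = 1/20 each.
If it is under any of cups 2, 3, and 5 (prior 1/5 each): that cup was opened and seen not to hold the prize — ruled out; weight (1/5)·0 = 0 each.
The weights sum to 1/10.
So P(the pea under cup 1 | the dealer opened cup 2, cup 3, and cup 5) = (1/20) / (1/10) = 1/2.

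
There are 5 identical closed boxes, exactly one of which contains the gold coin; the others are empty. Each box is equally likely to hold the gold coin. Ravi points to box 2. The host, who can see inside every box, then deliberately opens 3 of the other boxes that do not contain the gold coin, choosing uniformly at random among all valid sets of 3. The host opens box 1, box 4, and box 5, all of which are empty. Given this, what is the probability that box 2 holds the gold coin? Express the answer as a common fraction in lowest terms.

1/5

Apply Bayes' rule, conditioning on where the gold coin actually is.
If it is in any of boxes 1, 4, and 5 (prior 1/5 each): that box was opened and seen not to hold the prize — ruled out; weight (1/5)·0 = 0 each.
If it is in box 2 (prior 1/5): the host has 4 equally likely choices, so probability 1/4; weight (1/5)·(1/4) = 1/20.
If it is in box 3 (prior 1/5): the host has no choice, probability 1; weight (1/5)·1 = 1/5.
The weights sum to 1/4.
So P(the gold coin in box 2 | the host opened box 1, box 4, and box 5) = (1/20) / (1/4) = 1/5.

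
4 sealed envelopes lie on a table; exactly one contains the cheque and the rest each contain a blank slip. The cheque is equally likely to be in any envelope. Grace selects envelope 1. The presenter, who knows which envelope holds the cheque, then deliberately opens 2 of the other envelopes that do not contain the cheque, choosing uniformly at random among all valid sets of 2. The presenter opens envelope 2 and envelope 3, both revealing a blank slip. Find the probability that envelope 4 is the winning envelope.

Condition on the true location of the cheque.
If it is in envelope 1 (prior 1/4): the presenter has 3 equally likely choices, so probability 1/3; weight (1/4)·(1/3) = 1/12.
If it is in either of envelopes 2 and 3 (prior 1/4 each): that envelope was opened and seen not to hold the prize — ruled out; weight (1/4)·0 = 0 each.
If it is in envelope 4 (prior 1/4): the presenter has no choice, probability 1; weight (1/4)·1 = 1/4.
The weights sum to 1/3.
So P(the cheque in envelope 4 | the presenter opened envelope 2 and envelope 3) = (1/4) / (1/3) = 3/4.

3/4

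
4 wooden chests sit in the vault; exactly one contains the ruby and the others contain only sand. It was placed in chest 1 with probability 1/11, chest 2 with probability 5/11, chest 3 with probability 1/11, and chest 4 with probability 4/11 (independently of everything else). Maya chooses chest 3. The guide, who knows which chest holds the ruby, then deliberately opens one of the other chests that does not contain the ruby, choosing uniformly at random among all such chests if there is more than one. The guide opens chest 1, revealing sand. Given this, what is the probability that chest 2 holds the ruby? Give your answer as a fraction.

15/29

Apply Bayes' rule, conditioning on where the ruby actually is.
If it is in chest 1 (prior 1/11): the guide opened chest 1, so this case is ruled out; weight (1/11)·0 = 0.
If it is in chest 2 (prior 5/11): the guide has 2 equally likely choices, so probability 1/2; weight (5/11)·(1/2) = 5/22.
If it is in chest 3 (prior 1/11): the guide has 3 equally likely choices, so probability 1/3; weight (1/11)·(1/3) = 1/33.
If it is in chest 4 (prior 4/11): the guide has 2 equally likely choices, so probability 1/2; weight (4/11)·(1/2) = 2/11.
The weights sum to 29/66.
So P(the ruby in chest 2 | the guide opened chest 1) = (5/22) / (29/66) = 15/29.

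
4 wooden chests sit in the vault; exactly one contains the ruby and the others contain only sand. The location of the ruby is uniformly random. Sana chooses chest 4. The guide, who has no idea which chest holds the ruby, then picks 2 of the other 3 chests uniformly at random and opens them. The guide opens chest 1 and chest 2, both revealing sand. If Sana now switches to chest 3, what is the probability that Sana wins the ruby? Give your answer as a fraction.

Consider each possible location of the ruby in turn.
If it is in either of chests 1 and 2 (prior 1/4 each): that chest was opened and seen not to hold the prize — ruled out; weight (1/4)·0 = 0 each.
If it is in either of chests 3 and 4 (prior 1/4 each): the guide picks exactly this set with probability 1/3 regardless, and none is the prize; weight (1/4)·(1/3) = 1/12 each.
The weights sum to 1/6.
So P(the ruby in chest 3 | the guide opened chest 1 and chest 2) = (1/12) / (1/6) = 1/2.

1/2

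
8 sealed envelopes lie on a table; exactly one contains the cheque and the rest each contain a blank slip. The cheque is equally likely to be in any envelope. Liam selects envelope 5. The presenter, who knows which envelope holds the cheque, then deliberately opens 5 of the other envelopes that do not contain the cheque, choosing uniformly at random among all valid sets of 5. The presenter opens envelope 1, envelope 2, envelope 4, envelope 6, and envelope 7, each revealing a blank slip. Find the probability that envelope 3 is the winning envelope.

7/16

Apply Bayes' rule, conditioning on where the cheque actually is.
If it is in any of envelopes 1, 2, 4, 6, and 7 (prior 1/8 each): that envelope was opened and seen not to hold the prize — ruled out; weight (1/8)·0 = 0 each.
If it is in either of envelopes 3 and 8 (prior 1/8 each): the presenter has 6 equally likely choices, so probability 1/6; weight (1/8)·(1/6) = 1/48 each.
If it is in envelope 5 (prior 1/8): the presenter has 21 equally likely choices, so probability 1/21; weight (1/8)·(1/21) = 1/168.
The weights sum to 1/21.
So P(the cheque in envelope 3 | the presenter opened envelope 1, envelope 2, envelope 4, envelope 6, and envelope 7) = (1/48) / (1/21) = 7/16.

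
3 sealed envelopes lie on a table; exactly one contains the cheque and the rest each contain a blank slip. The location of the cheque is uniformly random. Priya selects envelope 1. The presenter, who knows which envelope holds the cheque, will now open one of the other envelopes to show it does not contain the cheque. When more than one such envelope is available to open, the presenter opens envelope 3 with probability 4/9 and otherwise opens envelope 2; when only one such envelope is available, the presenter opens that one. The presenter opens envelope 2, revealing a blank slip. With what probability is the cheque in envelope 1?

Consider each possible location of the cheque in turn.
If it is in envelope 1 (prior 1/3): envelope 3 is available but not opened, probability 5/9; weight (1/3)·(5/9) = 5/27.
If it is in envelope 2 (prior 1/3): the presenter opened envelope 2, so this case is ruled out; weight (1/3)·0 = 0.
If it is in envelope 3 (prior 1/3): only envelope 2 is available, probability 1; weight (1/3)·1 = 1/3.
The weights sum to 14/27.
So P(the cheque in envelope 1 | the presenter opened envelope 2) = (5/27) / (14/27) = 5/14.

5/14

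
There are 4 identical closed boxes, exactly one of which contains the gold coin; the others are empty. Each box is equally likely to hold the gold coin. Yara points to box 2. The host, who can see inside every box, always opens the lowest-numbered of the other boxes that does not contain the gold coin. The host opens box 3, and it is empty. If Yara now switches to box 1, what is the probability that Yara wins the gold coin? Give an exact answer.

Apply Bayes' rule, conditioning on where the gold coin actually is.
If it is in box 1 (prior 1/4): box 3 is the lowest-numbered option available, probability 1; weight (1/4)·1 = 1/4.
If it is in either of boxes 2 and 4 (prior 1/4 each): the host would have opened box 1 instead, probability 0; weight (1/4)·0 = 0 each.
If it is in box 3 (prior 1/4): the host opened box 3, so this case is ruled out; weight (1/4)·0 = 0.
The weights sum to 1/4.
So P(the gold coin in box 1 | the host opened box 3) = (1/4) / (1/4) = 1.

1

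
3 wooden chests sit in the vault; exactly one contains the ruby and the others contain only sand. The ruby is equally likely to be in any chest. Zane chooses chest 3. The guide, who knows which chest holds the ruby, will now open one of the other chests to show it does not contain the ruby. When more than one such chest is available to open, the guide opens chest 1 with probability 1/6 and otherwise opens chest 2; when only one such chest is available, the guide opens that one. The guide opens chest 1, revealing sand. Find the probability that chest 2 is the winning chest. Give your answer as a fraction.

Consider each possible location of the ruby in turn.
If it is in chest 1 (prior 1/3): the guide opened chest 1, so this case is ruled out; weight (1/3)·0 = 0.
If it is in chest 2 (prior 1/3): only chest 1 is available, probability 1; weight (1/3)·1 = 1/3.
If it is in chest 3 (prior 1/3): chest 1 is available, opened with probability 1/6; weight (1/3)·(1/6) = 1/18.
The weights sum to 7/18.
So P(the ruby in chest 2 | the guide opened chest 1) = (1/3) / (7/18) = 6/7.

6/7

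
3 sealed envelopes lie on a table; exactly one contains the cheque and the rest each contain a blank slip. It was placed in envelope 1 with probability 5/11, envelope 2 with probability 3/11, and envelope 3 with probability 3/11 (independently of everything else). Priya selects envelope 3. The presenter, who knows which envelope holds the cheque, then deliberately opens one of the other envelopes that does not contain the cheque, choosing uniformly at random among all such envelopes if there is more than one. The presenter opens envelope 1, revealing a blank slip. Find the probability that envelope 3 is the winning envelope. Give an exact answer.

Consider each possible location of the cheque in turn.
If it is in envelope 1 (prior 5/11): the presenter opened envelope 1, so this case is ruled out; weight (5/11)·0 = 0.
If it is in envelope 2 (prior 3/11): the presenter has no choice, probability 1; weight (3/11)·1 = 3/11.
If it is in envelope 3 (prior 3/11): the presenter has 2 equally likely choices, so probability 1/2; weight (3/11)·(1/2) = 3/22.
The weights sum to 9/22.
So P(the cheque in envelope 3 | the presenter opened envelope 1) = (3/22) / (9/22) = 1/3.

1/3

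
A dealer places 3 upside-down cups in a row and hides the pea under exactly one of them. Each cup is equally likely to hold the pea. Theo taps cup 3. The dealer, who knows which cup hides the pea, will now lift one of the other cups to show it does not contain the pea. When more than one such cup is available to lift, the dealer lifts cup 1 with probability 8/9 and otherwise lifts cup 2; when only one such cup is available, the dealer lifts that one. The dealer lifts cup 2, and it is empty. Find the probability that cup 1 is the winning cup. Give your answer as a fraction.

Consider each possible location of the pea in turn.
If it is under cup 1 (prior 1/3): only cup 2 is available, probability 1; weight (1/3)·1 = 1/3.
If it is under cup 2 (prior 1/3): the dealer opened cup 2, so this case is ruled out; weight (1/3)·0 = 0.
If it is under cup 3 (prior 1/3): cup 1 is available but not opened, probability 1/9; weight (1/3)·(1/9) = 1/27.
The weights sum to 10/27.
So P(the pea under cup 1 | the dealer opened cup 2) = (1/3) / (10/27) = 9/10.

9/10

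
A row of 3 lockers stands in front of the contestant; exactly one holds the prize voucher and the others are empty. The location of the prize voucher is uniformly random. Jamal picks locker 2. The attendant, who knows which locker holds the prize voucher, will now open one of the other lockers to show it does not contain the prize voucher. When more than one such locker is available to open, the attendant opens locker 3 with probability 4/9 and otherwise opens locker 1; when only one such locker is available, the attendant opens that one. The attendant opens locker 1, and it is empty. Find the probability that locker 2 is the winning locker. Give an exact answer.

Apply Bayes' rule, conditioning on where the prize voucher actually is.
If it is in locker 1 (prior 1/3): the attendant opened locker 1, so this case is ruled out; weight (1/3)·0 = 0.
If it is in locker 2 (prior 1/3): locker 3 is available but not opened, probability 5/9; weight (1/3)·(5/9) = 5/27.
If it is in locker 3 (prior 1/3): only locker 1 is available, probability 1; weight (1/3)·1 = 1/3.
The weights sum to 14/27.
So P(the prize voucher in locker 2 | the attendant opened locker 1) = (5/27) / (14/27) = 5/14.

5/14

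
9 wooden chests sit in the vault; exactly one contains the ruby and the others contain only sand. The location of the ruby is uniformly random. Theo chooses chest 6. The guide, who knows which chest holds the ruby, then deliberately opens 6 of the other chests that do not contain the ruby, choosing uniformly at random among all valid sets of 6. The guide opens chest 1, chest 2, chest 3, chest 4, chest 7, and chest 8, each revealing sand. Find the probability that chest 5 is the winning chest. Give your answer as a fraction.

4/9

Consider each possible location of the ruby in turn.
If it is in any of chests 1, 2, 3, 4, 7, and 8 (prior 1/9 each): that chest was opened and seen not to hold the prize — ruled out; weight (1/9)·0 = 0 each.
If it is in either of chests 5 and 9 (prior 1/9 each): the guide has 7 equally likely choices, so probability 1/7; weight (1/9)·(1/7) = 1/63 each.
If it is in chest 6 (prior 1/9): the guide has 28 equally likely choices, so probability 1/28; weight (1/9)·(1/28) = 1/252.
The weights sum to 1/28.
So P(the ruby in chest 5 | the guide opened chest 1, chest 2, chest 3, chest 4, chest 7, and chest 8) = (1/63) / (1/28) = 4/9.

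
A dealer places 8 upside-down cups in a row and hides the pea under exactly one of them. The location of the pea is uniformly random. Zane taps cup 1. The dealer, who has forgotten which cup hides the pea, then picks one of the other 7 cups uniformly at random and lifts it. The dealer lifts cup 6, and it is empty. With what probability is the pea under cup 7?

1/7

Apply Bayes' rule, conditioning on where the pea actually is.
If it is under any of cups 1, 2, 3, 4, 5, 7, and 8 (prior 1/8 each): the dealer picks cup 6 with probability 1/7 regardless, and it is not the prize; weight (1/8)·(1/7) = 1/56 each.
If it is under cup 6 (prior 1/8): the dealer opened cup 6, so this case is ruled out; weight (1/8)·0 = 0.
The weights sum to 1/8.
So P(the pea under cup 7 | the dealer opened cup 6) = (1/56) / (1/8) = 1/7.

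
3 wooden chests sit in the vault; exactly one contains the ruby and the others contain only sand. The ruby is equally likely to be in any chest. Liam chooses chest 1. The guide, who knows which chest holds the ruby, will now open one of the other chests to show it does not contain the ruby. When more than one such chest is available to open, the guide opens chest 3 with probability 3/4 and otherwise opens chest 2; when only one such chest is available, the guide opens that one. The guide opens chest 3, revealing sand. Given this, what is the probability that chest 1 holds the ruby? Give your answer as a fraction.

Condition on the true location of the ruby.
If it is in chest 1 (prior 1/3): chest 3 is available, opened with probability 3/4; weight (1/3)·(3/4) = 1/4.
If it is in chest 2 (prior 1/3): only chest 3 is available, probability 1; weight (1/3)·1 = 1/3.
If it is in chest 3 (prior 1/3): the guide opened chest 3, so this case is ruled out; weight (1/3)·0 = 0.
The weights sum to 7/12.
So P(the ruby in chest 1 | the guide opened chest 3) = (1/4) / (7/12) = 3/7.

3/7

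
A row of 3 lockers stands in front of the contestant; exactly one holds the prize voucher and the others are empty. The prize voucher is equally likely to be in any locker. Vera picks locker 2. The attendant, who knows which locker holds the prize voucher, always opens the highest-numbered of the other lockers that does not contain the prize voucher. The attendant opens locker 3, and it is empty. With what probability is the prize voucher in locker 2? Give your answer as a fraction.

1/2

Apply Bayes' rule, conditioning on where the prize voucher actually is.
If it is in either of lockers 1 and 2 (prior 1/3 each): locker 3 is the highest-numbered option available, probability 1; weight (1/3)·1 = 1/3 each.
If it is in locker 3 (prior 1/3): the attendant opened locker 3, so this case is ruled out; weight (1/3)·0 = 0.
The weights sum to 2/3.
So P(the prize voucher in locker 2 | the attendant opened locker 3) = (1/3) / (2/3) = 1/2.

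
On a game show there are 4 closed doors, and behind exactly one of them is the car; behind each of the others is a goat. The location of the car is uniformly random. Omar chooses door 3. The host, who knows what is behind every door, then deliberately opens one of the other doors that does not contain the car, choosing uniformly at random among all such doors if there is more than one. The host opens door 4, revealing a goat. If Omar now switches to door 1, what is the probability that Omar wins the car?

Apply Bayes' rule, conditioning on where the car actually is.
If it is behind either of doors 1 and 2 (prior 1/4 each): the host has 2 equally likely choices, so probability 1/2; weight (1/4)·(1/2) = 1/8 each.
If it is behind door 3 (prior 1/4): the host has 3 equally likely choices, so probability 1/3; weight (1/4)·(1/3) = 1/12.
If it is behind door 4 (prior 1/4): the host opened door 4, so this case is ruled out; weight (1/4)·0 = 0.
The weights sum to 1/3.
So P(the car behind door 1 | the host opened door 4) = (1/8) / (1/3) = 3/8.

3/8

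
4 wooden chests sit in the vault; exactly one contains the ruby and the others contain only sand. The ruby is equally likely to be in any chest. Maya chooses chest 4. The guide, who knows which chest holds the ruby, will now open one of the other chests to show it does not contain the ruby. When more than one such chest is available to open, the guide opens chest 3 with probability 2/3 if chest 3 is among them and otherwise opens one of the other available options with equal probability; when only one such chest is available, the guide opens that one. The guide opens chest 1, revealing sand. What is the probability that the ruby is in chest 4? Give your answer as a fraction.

Apply Bayes' rule, conditioning on where the ruby actually is.
If it is in chest 1 (prior 1/4): the guide opened chest 1, so this case is ruled out; weight (1/4)·0 = 0.
If it is in chest 2 (prior 1/4): chest 3 is available but not opened, probability 1/3; weight (1/4)·(1/3) = 1/12.
If it is in chest 3 (prior 1/4): chest 3 holds the prize so is unavailable; the guide chooses uniformly among the 2 others, probability 1/2; weight (1/4)·(1/2) = 1/8.
If it is in chest 4 (prior 1/4): chest 3 is available but not opened; chest 1 gets probability (1 − 2/3)/2 = 1/6; weight (1/4)·(1/6) = 1/24.
The weights sum to 1/4.
So P(the ruby in chest 4 | the guide opened chest 1) = (1/24) / (1/4) = 1/6.

1/6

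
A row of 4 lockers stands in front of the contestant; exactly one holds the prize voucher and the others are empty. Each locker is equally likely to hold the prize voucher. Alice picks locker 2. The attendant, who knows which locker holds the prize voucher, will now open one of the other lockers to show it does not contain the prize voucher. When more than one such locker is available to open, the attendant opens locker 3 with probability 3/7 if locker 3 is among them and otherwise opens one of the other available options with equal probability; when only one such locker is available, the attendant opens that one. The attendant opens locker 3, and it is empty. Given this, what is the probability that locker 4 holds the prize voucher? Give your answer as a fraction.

Consider each possible location of the prize voucher in turn.
If it is in any of lockers 1, 2, and 4 (prior 1/4 each): locker 3 is available, opened with probability 3/7; weight (1/4)·(3/7) = 3/28 each.
If it is in locker 3 (prior 1/4): the attendant opened locker 3, so this case is ruled out; weight (1/4)·0 = 0.
The weights sum to 9/28.
So P(the prize voucher in locker 4 | the attendant opened locker 3) = (3/28) / (9/28) = 1/3.

1/3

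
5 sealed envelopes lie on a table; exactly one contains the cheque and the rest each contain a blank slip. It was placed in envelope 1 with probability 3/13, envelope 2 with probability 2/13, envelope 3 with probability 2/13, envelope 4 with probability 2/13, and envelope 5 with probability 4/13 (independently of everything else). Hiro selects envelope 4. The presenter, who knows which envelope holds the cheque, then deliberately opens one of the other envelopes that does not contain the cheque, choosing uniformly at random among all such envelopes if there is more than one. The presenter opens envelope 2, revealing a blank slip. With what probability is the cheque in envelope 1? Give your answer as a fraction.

2/7

Consider each possible location of the cheque in turn.
If it is in envelope 1 (prior 3/13): the presenter has 3 equally likely choices, so probability 1/3; weight (3/13)·(1/3) = 1/13.
If it is in envelope 2 (prior 2/13): the presenter opened envelope 2, so this case is ruled out; weight (2/13)·0 = 0.
If it is in envelope 3 (prior 2/13): the presenter has 3 equally likely choices, so probability 1/3; weight (2/13)·(1/3) = 2/39.
If it is in envelope 4 (prior 2/13): the presenter has 4 equally likely choices, so probability 1/4; weight (2/13)·(1/4) = 1/26.
If it is in envelope 5 (prior 4/13): the presenter has 3 equally likely choices, so probability 1/3; weight (4/13)·(1/3) = 4/39.
The weights sum to 7/26.
So P(the cheque in envelope 1 | the presenter opened envelope 2) = (1/13) / (7/26) = 2/7.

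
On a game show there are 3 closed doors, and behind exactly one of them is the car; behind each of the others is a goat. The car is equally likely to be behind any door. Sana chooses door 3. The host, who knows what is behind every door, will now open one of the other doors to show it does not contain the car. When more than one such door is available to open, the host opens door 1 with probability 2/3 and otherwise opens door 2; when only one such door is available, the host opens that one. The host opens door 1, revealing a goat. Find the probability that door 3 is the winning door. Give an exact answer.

2/5

Apply Bayes' rule, conditioning on where the car actually is.
If it is behind door 1 (prior 1/3): the host opened door 1, so this case is ruled out; weight (1/3)·0 = 0.
If it is behind door 2 (prior 1/3): only door 1 is available, probability 1; weight (1/3)·1 = 1/3.
If it is behind door 3 (prior 1/3): door 1 is available, opened with probability 2/3; weight (1/3)·(2/3) = 2/9.
The weights sum to 5/9.
So P(the car behind door 3 | the host opened door 1) = (2/9) / (5/9) = 2/5.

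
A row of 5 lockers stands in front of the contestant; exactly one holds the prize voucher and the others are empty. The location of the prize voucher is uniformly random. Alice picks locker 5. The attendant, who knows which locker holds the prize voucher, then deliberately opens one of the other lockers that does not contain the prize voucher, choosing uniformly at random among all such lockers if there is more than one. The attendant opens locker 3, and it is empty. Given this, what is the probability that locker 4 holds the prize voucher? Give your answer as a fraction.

4/15

Condition on the true location of the prize voucher.
If it is in any of lockers 1, 2, and 4 (prior 1/5 each): the attendant has 3 equally likely choices, so probability 1/3; weight (1/5)·(1/3) = 1/15 each.
If it is in locker 3 (prior 1/5): the attendant opened locker 3, so this case is ruled out; weight (1/5)·0 = 0.
If it is in locker 5 (prior 1/5): the attendant has 4 equally likely choices, so probability 1/4; weight (1/5)·(1/4) = 1/20.
The weights sum to 1/4.
So P(the prize voucher in locker 4 | the attendant opened locker 3) = (1/15) / (1/4) = 4/15.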